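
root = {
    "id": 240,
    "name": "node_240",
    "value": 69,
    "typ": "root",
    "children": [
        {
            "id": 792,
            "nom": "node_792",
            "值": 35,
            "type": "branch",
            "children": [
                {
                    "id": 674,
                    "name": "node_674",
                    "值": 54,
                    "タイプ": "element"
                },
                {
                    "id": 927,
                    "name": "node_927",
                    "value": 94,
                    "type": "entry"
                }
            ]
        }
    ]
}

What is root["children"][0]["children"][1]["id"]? 927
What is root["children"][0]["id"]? 792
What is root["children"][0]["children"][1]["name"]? "node_927"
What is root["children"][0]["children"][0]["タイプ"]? "element"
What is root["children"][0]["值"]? 35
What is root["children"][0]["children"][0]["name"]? "node_674"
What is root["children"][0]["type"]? "branch"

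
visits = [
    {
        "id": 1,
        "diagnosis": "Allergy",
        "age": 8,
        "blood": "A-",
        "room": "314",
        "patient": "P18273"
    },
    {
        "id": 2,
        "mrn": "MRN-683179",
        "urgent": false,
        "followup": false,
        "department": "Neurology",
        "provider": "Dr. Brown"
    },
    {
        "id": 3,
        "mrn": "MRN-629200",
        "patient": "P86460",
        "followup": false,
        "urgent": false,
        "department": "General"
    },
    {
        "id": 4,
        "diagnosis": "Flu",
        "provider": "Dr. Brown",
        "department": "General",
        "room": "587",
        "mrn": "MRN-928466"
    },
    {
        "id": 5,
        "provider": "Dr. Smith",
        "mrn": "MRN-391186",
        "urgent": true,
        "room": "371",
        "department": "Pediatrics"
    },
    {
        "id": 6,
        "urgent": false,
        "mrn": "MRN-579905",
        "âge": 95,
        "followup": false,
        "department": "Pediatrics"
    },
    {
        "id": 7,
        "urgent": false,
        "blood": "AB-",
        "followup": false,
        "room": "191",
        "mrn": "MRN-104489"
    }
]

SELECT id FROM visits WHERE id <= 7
[1, 2, 3, 4, 5, 6, 7]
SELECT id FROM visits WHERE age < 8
[]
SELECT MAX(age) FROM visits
8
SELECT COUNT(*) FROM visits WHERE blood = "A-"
1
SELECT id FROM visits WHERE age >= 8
[1]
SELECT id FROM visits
[1, 2, 3, 4, 5, 6, 7]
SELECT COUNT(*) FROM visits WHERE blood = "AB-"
1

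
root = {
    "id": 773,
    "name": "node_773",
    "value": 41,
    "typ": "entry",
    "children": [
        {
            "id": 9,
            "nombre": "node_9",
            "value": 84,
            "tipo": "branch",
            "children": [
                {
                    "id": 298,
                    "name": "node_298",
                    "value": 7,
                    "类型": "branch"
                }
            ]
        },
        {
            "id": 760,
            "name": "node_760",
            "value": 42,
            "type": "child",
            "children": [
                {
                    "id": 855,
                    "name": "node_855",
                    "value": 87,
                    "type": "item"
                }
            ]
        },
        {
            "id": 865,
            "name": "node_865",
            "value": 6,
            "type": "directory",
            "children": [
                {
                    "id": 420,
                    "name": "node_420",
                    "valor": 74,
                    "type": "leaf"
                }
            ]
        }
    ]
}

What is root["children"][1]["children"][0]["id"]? 855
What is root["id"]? 773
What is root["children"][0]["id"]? 9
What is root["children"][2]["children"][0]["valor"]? 74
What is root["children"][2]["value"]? 6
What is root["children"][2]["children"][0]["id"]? 420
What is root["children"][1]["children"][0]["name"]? "node_855"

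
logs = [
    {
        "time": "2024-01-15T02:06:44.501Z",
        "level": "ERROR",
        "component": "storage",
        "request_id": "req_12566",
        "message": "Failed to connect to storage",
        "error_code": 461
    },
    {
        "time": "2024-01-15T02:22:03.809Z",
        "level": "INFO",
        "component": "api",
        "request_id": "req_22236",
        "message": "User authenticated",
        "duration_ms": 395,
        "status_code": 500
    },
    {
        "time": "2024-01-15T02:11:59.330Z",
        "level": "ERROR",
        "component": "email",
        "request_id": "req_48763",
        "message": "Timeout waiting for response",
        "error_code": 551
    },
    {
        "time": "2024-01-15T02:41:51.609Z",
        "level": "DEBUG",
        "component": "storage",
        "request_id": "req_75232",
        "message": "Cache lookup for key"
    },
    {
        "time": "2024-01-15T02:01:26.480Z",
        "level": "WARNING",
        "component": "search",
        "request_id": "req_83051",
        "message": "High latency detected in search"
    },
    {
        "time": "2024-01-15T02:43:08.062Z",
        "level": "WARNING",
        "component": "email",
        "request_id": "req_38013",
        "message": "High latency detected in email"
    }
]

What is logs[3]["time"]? "2024-01-15T02:41:51.609Z"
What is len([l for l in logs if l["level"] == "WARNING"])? 2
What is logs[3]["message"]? "Cache lookup for key"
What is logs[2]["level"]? "ERROR"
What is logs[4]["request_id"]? "req_83051"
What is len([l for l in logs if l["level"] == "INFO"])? 1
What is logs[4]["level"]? "WARNING"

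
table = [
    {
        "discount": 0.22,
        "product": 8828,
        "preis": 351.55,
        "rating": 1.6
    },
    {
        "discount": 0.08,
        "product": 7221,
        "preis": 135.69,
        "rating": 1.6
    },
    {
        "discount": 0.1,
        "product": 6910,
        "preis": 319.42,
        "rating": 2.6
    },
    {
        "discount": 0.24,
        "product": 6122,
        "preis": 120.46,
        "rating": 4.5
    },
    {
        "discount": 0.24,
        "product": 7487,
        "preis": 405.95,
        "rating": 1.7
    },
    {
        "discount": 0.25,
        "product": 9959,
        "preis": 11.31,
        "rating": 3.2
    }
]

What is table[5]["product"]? 9959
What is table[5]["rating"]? 3.2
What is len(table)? 6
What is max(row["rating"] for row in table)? 4.5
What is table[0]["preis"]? 351.55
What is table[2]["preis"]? 319.42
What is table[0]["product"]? 8828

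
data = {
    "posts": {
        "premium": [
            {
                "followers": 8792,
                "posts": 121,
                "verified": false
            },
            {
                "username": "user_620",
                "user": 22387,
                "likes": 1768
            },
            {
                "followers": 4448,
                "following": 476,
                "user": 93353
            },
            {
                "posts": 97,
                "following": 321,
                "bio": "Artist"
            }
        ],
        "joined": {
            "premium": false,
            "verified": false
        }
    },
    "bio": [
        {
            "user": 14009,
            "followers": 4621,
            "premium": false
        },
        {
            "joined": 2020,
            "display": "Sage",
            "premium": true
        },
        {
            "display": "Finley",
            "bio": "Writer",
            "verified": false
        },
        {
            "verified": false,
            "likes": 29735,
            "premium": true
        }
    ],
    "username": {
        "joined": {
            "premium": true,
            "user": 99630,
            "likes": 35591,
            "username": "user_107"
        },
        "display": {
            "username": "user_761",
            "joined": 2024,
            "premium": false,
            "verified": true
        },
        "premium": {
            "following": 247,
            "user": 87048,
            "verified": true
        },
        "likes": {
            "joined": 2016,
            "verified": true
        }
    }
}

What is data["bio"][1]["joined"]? 2020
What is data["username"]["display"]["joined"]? 2024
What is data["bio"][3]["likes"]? 29735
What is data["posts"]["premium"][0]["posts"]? 121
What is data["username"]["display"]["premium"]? False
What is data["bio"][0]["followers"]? 4621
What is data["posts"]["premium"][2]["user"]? 93353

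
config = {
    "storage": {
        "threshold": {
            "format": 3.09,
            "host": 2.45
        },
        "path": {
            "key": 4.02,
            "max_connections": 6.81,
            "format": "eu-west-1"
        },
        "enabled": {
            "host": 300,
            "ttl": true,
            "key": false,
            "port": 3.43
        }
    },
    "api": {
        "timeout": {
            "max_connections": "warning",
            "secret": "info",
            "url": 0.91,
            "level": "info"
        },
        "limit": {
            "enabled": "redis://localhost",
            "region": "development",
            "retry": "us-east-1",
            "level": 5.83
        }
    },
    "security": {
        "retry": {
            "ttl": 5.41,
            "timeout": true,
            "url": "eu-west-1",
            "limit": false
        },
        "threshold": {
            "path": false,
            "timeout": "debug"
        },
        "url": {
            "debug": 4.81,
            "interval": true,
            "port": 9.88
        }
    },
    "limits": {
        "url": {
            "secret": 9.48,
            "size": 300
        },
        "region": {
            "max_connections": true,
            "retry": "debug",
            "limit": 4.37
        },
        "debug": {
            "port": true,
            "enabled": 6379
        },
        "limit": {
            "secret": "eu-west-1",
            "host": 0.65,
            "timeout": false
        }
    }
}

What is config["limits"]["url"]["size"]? 300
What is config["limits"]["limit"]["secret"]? "eu-west-1"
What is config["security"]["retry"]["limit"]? False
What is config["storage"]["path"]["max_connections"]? 6.81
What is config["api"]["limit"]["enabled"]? "redis://localhost"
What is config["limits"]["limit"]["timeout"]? False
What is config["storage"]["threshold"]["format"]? 3.09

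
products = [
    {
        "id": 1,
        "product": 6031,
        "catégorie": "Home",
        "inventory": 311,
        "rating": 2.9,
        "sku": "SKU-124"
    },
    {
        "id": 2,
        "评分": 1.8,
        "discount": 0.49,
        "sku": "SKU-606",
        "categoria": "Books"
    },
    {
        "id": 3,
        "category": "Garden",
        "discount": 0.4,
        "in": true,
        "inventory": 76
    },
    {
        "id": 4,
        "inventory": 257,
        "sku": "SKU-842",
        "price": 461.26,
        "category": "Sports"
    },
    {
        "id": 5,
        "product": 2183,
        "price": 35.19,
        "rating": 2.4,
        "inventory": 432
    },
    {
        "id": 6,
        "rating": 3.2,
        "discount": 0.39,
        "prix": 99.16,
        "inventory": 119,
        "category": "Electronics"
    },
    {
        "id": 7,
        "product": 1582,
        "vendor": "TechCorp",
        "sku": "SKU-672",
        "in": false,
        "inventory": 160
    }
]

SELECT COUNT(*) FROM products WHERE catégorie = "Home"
1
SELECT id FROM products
[1, 2, 3, 4, 5, 6, 7]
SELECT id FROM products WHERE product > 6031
[]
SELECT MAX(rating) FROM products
3.2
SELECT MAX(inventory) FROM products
432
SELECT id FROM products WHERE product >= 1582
[1, 5, 7]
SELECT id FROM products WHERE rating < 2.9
[5]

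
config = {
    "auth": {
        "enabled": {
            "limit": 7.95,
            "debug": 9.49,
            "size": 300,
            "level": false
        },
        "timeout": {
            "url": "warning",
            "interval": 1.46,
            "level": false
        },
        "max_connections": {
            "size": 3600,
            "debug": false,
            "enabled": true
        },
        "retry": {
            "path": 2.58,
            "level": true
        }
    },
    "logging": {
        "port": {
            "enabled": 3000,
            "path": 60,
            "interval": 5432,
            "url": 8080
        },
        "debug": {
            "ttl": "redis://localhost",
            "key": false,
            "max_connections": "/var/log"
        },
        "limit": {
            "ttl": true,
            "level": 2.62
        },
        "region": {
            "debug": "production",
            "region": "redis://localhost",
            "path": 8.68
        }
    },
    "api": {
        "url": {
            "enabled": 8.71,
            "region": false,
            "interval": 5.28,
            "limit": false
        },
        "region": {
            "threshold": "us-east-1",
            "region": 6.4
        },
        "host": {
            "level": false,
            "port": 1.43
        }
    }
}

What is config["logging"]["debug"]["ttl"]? "redis://localhost"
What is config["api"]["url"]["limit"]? False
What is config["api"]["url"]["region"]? False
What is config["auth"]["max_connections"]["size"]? 3600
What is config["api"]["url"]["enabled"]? 8.71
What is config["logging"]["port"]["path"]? 60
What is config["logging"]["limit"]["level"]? 2.62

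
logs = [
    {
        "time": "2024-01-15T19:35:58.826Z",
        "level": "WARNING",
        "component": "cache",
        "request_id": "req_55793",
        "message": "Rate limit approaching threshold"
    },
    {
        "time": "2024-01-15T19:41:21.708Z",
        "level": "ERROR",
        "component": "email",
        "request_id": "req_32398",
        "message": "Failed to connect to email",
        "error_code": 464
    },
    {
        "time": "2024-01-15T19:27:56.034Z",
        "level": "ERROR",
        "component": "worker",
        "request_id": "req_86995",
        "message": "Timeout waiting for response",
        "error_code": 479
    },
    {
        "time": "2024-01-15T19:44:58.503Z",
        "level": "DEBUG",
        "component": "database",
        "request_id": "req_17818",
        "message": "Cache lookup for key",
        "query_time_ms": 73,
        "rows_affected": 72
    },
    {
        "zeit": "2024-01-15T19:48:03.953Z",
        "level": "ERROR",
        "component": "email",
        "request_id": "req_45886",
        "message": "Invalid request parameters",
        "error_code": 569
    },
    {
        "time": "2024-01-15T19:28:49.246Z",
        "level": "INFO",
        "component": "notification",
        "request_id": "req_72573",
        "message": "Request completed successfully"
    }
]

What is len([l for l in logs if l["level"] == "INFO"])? 1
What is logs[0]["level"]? "WARNING"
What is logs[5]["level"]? "INFO"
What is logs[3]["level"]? "DEBUG"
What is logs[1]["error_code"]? 464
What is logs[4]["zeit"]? "2024-01-15T19:48:03.953Z"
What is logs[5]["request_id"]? "req_72573"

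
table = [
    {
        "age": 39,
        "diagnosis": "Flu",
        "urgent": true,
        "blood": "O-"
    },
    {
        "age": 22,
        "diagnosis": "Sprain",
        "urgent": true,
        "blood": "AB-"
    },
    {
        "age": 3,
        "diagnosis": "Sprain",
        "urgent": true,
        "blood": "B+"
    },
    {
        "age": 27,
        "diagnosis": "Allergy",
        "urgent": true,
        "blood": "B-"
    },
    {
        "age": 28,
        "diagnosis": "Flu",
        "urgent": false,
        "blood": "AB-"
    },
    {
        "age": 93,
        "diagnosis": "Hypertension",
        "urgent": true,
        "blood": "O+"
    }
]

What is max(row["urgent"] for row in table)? True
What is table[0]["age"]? 39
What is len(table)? 6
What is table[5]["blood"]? "O+"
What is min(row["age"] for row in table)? 3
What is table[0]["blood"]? "O-"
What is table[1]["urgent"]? True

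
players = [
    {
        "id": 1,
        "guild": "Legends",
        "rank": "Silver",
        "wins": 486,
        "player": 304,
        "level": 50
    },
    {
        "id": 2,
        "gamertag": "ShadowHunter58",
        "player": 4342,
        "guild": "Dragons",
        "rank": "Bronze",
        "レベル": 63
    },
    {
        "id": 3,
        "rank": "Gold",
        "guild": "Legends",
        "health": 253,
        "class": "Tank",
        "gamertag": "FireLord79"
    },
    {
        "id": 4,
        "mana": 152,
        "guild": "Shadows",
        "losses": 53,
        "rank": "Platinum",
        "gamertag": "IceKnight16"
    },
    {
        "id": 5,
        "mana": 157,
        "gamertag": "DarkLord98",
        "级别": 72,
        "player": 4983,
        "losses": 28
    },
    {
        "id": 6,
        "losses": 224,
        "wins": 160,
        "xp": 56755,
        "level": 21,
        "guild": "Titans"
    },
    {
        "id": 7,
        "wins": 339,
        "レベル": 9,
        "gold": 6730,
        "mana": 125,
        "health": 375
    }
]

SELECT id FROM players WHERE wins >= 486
[1]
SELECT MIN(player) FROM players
304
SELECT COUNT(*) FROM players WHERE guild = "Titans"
1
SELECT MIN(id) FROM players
1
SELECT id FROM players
[1, 2, 3, 4, 5, 6, 7]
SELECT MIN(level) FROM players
21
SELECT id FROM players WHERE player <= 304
[1]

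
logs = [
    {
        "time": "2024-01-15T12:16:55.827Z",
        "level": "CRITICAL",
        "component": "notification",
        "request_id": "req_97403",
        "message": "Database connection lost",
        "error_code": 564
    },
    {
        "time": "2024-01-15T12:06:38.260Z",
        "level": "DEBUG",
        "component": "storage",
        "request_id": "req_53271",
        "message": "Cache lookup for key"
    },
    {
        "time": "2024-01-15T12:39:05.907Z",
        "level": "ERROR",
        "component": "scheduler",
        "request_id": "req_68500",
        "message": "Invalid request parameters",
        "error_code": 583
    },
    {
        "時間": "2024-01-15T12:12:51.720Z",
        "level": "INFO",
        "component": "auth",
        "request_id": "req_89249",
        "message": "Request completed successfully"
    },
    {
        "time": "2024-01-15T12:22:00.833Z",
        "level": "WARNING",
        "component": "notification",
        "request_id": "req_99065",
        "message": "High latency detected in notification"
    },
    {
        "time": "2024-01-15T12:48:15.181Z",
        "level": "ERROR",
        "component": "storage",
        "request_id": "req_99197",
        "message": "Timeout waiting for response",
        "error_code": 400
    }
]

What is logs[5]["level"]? "ERROR"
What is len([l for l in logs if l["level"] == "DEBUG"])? 1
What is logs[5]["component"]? "storage"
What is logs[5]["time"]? "2024-01-15T12:48:15.181Z"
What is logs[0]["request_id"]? "req_97403"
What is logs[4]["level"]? "WARNING"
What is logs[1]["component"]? "storage"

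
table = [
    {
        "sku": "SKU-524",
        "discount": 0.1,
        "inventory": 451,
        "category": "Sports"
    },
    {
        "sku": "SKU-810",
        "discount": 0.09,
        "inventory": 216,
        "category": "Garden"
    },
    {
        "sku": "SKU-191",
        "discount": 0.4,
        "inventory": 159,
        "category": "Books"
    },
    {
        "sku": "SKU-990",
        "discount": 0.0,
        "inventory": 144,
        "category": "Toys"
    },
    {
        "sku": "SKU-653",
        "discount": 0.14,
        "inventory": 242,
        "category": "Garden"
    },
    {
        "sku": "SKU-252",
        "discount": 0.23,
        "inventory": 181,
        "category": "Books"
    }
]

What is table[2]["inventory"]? 159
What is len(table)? 6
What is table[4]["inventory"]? 242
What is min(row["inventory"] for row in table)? 144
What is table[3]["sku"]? "SKU-990"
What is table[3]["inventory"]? 144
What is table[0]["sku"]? "SKU-524"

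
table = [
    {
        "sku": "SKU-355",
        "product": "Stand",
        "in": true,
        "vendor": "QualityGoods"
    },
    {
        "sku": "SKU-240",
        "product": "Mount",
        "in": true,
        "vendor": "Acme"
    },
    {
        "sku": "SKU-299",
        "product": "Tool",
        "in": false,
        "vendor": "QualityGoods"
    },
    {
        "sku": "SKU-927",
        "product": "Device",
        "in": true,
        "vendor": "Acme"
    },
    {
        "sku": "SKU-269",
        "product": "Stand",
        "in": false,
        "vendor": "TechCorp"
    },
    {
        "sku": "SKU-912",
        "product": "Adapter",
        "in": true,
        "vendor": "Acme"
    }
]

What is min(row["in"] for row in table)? False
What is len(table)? 6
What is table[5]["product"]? "Adapter"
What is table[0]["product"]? "Stand"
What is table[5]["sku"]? "SKU-912"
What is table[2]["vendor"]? "QualityGoods"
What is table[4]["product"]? "Stand"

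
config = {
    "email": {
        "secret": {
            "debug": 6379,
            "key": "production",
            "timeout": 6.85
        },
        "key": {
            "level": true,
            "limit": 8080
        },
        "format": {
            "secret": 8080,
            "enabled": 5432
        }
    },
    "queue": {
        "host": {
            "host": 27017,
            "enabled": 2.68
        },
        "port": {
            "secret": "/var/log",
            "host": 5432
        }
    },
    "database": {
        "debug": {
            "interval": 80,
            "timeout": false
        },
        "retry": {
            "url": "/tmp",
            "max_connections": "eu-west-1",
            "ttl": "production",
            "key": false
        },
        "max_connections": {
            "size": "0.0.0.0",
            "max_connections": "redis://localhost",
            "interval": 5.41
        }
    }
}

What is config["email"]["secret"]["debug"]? 6379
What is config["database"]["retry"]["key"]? False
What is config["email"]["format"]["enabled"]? 5432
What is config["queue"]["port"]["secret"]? "/var/log"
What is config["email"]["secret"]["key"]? "production"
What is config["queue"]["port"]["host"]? 5432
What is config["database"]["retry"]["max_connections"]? "eu-west-1"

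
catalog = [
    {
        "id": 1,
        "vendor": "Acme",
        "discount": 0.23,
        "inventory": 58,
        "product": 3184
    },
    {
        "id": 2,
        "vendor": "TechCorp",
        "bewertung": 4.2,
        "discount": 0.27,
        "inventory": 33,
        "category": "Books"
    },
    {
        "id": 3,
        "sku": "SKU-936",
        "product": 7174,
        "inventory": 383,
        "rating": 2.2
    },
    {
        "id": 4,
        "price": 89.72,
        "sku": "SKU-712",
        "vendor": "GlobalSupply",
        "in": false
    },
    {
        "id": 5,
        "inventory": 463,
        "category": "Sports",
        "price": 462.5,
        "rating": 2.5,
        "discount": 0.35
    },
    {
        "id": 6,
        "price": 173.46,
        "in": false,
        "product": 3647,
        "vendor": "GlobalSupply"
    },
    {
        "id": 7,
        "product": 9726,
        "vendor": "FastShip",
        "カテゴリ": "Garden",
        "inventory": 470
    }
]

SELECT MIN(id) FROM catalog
1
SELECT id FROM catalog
[1, 2, 3, 4, 5, 6, 7]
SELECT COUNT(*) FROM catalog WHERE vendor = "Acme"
1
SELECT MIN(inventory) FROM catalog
33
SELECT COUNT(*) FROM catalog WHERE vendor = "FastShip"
1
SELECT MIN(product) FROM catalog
3184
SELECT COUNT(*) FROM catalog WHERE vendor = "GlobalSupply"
2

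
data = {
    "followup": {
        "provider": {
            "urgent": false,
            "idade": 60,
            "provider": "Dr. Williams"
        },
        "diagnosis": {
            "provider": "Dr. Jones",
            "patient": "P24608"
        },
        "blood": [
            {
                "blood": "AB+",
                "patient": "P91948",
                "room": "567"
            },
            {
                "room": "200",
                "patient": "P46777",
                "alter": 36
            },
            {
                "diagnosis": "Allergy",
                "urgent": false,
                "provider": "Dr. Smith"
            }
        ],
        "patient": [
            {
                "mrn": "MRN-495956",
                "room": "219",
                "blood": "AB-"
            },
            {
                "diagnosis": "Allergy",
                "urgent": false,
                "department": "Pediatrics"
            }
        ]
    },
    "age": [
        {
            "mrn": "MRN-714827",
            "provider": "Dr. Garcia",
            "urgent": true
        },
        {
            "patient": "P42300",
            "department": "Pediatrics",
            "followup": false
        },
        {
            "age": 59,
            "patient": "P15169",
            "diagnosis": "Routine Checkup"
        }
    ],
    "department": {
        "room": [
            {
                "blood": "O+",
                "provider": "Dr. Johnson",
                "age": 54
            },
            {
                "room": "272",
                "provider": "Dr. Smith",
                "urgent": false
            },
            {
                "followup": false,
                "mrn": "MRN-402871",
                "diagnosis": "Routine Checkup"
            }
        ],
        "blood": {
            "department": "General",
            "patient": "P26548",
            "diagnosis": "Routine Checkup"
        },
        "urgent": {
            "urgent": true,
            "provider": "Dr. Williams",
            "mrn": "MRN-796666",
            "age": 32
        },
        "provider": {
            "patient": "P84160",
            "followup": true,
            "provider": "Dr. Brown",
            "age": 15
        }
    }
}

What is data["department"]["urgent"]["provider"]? "Dr. Williams"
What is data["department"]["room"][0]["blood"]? "O+"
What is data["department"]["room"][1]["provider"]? "Dr. Smith"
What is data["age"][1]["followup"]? False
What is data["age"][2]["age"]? 59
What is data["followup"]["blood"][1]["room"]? "200"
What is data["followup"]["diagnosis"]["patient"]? "P24608"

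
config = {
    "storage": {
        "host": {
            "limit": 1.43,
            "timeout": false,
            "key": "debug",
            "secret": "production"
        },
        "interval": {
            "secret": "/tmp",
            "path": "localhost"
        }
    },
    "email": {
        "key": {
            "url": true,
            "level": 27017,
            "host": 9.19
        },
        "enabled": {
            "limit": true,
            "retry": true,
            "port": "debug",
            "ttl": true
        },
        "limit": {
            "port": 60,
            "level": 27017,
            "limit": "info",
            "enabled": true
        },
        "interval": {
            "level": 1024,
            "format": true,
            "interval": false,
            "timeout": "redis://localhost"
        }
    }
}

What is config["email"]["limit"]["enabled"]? True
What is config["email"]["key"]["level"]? 27017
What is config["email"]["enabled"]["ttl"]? True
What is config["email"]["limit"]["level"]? 27017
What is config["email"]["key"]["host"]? 9.19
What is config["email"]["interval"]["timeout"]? "redis://localhost"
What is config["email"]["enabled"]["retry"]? True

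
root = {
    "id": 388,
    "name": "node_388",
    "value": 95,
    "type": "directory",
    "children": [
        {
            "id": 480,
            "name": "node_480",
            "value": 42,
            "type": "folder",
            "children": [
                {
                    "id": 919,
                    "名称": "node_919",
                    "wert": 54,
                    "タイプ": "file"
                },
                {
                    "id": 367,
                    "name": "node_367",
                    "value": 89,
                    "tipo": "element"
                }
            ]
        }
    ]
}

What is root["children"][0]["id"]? 480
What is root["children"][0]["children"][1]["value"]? 89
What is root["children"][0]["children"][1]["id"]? 367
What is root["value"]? 95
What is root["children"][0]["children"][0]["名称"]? "node_919"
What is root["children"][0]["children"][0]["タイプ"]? "file"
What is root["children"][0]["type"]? "folder"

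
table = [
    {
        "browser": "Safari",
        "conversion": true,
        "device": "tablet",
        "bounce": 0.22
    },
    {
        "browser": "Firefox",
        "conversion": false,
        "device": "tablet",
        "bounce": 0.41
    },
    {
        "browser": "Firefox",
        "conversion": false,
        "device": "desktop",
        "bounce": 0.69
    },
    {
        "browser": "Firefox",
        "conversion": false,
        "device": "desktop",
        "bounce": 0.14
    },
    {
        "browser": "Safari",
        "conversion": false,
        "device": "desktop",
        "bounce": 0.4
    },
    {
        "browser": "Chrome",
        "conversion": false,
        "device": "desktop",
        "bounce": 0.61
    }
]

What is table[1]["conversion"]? False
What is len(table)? 6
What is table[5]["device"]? "desktop"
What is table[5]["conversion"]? False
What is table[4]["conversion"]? False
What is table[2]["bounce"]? 0.69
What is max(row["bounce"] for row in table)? 0.69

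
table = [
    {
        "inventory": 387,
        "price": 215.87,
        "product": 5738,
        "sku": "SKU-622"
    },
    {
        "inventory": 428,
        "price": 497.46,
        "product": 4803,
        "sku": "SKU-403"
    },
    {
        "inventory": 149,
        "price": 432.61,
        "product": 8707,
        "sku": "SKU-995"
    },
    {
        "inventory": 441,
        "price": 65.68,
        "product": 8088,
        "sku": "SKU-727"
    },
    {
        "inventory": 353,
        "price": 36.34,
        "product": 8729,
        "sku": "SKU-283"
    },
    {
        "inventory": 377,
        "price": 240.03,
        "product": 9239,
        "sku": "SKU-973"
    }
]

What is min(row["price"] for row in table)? 36.34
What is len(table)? 6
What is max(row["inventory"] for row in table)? 441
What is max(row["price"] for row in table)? 497.46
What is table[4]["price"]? 36.34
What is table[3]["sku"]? "SKU-727"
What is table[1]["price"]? 497.46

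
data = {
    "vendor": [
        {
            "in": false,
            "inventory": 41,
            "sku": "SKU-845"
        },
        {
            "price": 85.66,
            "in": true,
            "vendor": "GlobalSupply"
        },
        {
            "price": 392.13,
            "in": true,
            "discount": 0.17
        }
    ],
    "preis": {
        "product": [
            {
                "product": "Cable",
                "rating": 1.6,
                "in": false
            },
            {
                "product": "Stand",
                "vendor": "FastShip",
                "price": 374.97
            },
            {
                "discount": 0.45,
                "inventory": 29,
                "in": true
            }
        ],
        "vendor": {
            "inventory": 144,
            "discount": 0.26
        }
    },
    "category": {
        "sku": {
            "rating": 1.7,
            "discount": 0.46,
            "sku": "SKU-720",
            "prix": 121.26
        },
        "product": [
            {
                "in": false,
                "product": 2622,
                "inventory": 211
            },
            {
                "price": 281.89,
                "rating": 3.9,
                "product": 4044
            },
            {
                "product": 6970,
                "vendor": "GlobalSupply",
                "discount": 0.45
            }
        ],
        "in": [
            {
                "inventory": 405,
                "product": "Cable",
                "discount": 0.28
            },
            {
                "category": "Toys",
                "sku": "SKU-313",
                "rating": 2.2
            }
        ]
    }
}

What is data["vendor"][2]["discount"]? 0.17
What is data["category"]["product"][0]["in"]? False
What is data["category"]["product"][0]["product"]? 2622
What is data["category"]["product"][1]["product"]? 4044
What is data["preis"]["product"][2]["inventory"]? 29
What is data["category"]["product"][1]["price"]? 281.89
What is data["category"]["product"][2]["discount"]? 0.45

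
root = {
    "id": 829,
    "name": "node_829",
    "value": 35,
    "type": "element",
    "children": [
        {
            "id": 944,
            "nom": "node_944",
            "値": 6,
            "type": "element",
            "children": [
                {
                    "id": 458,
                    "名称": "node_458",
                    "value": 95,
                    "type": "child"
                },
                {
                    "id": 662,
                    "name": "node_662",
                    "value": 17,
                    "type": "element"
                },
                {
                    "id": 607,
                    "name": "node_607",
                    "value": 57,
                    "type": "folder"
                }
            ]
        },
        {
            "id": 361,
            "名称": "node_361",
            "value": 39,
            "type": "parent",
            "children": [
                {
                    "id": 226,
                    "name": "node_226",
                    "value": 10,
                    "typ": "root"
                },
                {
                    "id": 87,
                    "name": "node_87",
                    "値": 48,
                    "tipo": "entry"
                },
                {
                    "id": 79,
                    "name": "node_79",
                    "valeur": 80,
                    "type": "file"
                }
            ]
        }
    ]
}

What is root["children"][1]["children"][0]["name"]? "node_226"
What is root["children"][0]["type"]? "element"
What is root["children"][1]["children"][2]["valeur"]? 80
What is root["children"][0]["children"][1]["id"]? 662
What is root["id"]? 829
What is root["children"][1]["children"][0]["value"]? 10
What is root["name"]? "node_829"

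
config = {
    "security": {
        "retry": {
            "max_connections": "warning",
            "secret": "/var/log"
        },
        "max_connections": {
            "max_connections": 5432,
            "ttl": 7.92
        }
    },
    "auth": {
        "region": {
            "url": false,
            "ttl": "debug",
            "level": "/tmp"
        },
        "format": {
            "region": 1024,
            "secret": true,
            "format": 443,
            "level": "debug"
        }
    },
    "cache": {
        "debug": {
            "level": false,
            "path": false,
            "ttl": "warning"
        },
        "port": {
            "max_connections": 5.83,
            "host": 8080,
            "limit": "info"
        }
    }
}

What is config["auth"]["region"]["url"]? False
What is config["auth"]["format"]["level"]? "debug"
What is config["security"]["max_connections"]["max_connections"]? 5432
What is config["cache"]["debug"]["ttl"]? "warning"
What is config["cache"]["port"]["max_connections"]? 5.83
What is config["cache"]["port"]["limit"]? "info"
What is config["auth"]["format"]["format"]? 443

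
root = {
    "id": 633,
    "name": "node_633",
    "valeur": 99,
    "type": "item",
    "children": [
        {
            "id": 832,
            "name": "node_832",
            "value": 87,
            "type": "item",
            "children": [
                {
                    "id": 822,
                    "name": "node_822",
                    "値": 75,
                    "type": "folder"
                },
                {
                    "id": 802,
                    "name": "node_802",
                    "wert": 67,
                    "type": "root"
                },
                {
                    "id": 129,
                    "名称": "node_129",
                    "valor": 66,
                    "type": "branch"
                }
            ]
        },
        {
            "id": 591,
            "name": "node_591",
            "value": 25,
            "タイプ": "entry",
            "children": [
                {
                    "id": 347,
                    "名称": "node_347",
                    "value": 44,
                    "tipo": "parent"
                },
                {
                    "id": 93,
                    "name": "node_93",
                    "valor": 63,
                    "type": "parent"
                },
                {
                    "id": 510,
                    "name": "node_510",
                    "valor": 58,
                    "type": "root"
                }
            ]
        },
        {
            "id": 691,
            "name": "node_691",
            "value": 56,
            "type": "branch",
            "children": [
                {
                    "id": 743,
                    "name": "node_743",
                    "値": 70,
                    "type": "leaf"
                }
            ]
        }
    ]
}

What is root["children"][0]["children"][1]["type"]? "root"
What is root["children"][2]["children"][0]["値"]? 70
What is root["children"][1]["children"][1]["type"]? "parent"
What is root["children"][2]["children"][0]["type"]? "leaf"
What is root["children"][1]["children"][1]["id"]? 93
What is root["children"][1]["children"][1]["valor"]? 63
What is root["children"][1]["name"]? "node_591"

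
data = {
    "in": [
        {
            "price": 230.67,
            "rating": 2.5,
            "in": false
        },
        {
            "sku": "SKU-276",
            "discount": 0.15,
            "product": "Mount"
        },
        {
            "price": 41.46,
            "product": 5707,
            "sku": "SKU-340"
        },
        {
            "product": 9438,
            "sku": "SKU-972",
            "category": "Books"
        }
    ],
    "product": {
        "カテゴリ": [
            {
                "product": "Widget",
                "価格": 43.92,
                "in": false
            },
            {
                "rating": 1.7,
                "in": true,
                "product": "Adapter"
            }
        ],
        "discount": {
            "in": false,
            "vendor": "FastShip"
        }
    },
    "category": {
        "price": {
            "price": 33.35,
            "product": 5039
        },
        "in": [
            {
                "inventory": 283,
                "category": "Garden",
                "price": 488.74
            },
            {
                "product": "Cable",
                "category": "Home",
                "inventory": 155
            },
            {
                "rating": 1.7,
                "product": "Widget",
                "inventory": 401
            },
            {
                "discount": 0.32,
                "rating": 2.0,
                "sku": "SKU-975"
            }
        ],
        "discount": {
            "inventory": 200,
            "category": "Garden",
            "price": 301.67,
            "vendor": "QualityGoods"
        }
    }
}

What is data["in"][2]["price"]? 41.46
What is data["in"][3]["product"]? 9438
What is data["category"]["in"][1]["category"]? "Home"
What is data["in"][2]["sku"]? "SKU-340"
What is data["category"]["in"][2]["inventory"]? 401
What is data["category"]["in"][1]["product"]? "Cable"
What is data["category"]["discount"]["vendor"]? "QualityGoods"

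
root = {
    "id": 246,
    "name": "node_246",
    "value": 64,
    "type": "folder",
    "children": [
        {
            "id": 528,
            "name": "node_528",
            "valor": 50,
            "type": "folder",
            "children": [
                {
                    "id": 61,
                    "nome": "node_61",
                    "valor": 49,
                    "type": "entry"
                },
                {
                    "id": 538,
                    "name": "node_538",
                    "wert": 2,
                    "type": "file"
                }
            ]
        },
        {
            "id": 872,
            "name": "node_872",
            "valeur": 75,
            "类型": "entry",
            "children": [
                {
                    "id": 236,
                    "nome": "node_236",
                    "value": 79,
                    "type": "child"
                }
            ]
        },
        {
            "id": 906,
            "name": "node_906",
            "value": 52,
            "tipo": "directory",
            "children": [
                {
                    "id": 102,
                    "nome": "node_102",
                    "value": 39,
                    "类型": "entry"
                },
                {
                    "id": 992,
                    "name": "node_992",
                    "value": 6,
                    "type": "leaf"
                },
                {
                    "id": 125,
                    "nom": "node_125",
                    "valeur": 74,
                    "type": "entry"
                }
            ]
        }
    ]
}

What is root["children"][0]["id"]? 528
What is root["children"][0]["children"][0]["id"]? 61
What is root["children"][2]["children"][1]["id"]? 992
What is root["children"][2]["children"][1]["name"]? "node_992"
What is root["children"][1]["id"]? 872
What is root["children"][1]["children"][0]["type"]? "child"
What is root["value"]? 64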